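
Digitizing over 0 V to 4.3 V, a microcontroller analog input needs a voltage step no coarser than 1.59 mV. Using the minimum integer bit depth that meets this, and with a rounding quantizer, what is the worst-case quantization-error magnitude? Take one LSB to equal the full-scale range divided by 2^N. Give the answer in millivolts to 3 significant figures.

0.525 mV

Span = 4.3 V.
Levels needed ≥ 4.3/1.59 mV = 2704. 2^12 = 4096 suffices, so N_min = 12.
One LSB is 4.3 V / 4096 = 1.0498 mV.
|e|_max = LSB/2 = 0.525 mV.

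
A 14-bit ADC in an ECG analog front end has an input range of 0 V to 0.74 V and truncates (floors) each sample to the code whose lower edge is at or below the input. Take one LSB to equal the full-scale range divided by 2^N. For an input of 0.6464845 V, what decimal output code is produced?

Span = 0.74 V. LSB = 0.74 V / 2^14 ≈ 45.17 µV.
code = ⌊(V_in − V_min)/LSB⌋ = ⌊(V_in − V_min) × 2^14 / range⌋
     = ⌊(0.6464845 − (0)) × 16384 / 0.74⌋ = ⌊0.6464845 × 16384/0.74⌋
     = ⌊14313.516⌋ = 14313.

14313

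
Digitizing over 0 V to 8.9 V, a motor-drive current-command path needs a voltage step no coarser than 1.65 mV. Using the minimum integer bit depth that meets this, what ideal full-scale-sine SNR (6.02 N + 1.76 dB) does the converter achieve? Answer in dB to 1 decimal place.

Full-scale range = 8.9 V.
Need 2^N ≥ 8.9 V / 1.65 mV = 5394 → N_min = 13.
Ideal SNR at N = 13: 6.02·13 + 1.76 = 80.0 dB.

80.0 dB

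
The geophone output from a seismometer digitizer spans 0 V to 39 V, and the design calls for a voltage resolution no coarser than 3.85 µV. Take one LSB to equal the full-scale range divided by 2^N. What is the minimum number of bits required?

V_FS = 39 V.
Required number of levels: 39/3.85 µV = 1.0130e7; smallest N with 2^N ≥ that is 24.

24 bits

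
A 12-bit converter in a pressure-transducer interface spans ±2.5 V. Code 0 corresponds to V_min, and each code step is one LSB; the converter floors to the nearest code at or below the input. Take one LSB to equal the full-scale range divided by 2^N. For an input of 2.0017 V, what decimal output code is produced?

3687

Range = 2.5 − (-2.5) = 5 V. LSB = 5 V / 2^12 ≈ 1.221 mV.
code = ⌊(V_in − V_min)/LSB⌋ = ⌊(V_in − V_min) × 2^12 / range⌋
     = ⌊(2.0017 − (-2.5)) × 4096 / 5⌋ = ⌊4.5017 × 4096/5⌋
     = ⌊3687.793⌋ = 3687.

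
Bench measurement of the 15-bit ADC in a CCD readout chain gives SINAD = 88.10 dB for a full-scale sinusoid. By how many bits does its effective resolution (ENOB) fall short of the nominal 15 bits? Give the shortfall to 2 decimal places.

ENOB = (SINAD − 1.76)/6.02 = (88.10 − 1.76)/6.02 = 14.3422 bits.
Shortfall = 15 − 14.3422 = 0.6578 bits.

0.66 bits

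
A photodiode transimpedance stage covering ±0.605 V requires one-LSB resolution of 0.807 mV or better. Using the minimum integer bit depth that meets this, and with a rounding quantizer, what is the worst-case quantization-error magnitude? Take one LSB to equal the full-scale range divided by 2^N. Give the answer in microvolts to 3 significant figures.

295 µV

The full-scale span is 0.605 − (-0.605) = 1.21 V.
1.21 V / 0.807 mV = 1499. Since 2^10 = 1024 and 2^11 = 2048, N = 11.
LSB = 1.21 V ÷ 2^11 = 1.21/2048 V = 0.59082 mV.
Max error for round-to-nearest is LSB/2 = 295 µV.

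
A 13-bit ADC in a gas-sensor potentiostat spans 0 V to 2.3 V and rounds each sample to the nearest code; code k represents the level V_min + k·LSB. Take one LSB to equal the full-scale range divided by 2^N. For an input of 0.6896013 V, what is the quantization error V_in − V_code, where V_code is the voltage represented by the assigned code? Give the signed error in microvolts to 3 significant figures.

+50.5 µV

Full-scale range = 2.3 V. LSB = 2.3 V / 2^13 ≈ 280.8 µV.
(0.6896013 − (0)) / LSB = 0.6896013 × 8192/2.3 = 2456.1799. Nearest integer: k = 2456.
V_code = V_min + k × range/2^13 = 0 + 2456 × 2.3/8192 = 0.6895507813 V.
e = 0.6896013 − (0.6895507813) = +50.5 µV.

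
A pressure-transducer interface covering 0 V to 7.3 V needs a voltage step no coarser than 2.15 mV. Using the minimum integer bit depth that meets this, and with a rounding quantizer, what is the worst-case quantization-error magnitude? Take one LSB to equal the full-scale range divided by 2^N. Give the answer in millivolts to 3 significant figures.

Range is 7.3 V.
Levels needed ≥ 7.3/2.15 mV = 3395. 2^12 = 4096 suffices, so N_min = 12.
One LSB is 7.3 V / 4096 = 1.7822 mV.
|e|_max = LSB/2 = 0.891 mV.

0.891 mV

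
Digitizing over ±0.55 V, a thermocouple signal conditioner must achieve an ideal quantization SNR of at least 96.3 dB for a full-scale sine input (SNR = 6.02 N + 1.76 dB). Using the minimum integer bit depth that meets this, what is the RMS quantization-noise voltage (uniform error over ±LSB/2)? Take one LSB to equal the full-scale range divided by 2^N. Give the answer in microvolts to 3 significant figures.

Range = 0.55 − (-0.55) = 1.1 V.
N ≥ (96.3 − 1.76)/6.02 = 15.704 → N_min = 16.
LSB = 1.1 V ÷ 2^16 = 1.1/65536 V = 16.785 µV.
σ_q = LSB/√12 = 16.785 µV/3.4641 = 4.85 µV.

4.85 µV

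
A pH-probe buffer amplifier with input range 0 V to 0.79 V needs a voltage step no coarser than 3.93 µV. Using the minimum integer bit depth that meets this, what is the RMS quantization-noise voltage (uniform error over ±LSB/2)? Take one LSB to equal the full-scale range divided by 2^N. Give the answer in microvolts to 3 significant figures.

0.870 µV

Span = 0.79 V.
Levels needed ≥ 0.79/3.93 µV = 201000. 2^18 = 262144 suffices, so N_min = 18.
Step size = 0.79/262144 V = 3.0136 µV.
σ_q = LSB/√12 = 3.0136 µV/3.4641 = 0.870 µV.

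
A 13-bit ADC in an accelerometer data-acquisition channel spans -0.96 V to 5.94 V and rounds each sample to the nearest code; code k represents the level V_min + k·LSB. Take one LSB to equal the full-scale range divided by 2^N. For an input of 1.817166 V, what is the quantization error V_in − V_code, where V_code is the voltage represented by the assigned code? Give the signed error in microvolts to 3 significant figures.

+152 µV

Span: 5.94 V − (-0.96 V) = 6.9 V. LSB = 6.9 V / 2^13 ≈ 0.8423 mV.
(1.817166 − (-0.96)) / LSB = 2.777166 × 8192/6.9 = 3297.1803. Nearest integer: k = 3297.
Reconstructed level: -0.96 + 3297 × 6.9/8192 V = 1.817014160 V.
e = 1.817166 − (1.817014160) = +152 µV.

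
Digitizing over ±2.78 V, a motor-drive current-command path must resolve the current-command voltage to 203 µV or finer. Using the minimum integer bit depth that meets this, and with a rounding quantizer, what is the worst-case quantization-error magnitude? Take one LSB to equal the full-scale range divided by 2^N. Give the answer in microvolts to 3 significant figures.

Span: 2.78 V − (-2.78 V) = 5.56 V.
Levels needed ≥ 5.56/203 µV = 27390. 2^15 = 32768 suffices, so N_min = 15.
LSB = 5.56 V ÷ 2^15 = 5.56/32768 V = 169.68 µV.
Half an LSB is 84.8 µV.

84.8 µV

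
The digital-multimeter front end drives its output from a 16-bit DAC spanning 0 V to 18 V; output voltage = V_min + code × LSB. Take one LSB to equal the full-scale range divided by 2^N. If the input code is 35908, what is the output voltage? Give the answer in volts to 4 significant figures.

Full-scale range = 18 V. LSB = 18 V / 2^16.
Output = V_min + (35908/65536) × range = 0 + 0.547913 × 18 V
      = 0 V + 9.86243 V = 9.86243 V.

9.862 V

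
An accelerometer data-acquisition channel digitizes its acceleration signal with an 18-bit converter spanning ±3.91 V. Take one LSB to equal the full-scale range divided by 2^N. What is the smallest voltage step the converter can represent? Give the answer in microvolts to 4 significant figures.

The full-scale span is 3.91 − (-3.91) = 7.82 V.
There are 2^18 = 262144 steps.
LSB = 7.82 V / 2^18 = 29.83 µV.

29.83 µV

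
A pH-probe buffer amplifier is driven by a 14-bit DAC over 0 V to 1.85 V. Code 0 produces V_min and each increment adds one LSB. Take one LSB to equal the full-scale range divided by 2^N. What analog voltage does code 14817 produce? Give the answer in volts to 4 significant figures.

1.673 V

Range is 1.85 V. LSB = 1.85 V / 2^14.
Output = V_min + (14817/16384) × range = 0 + 0.904358 × 1.85 V
      = 0 + 1.67306 = 1.67306 V.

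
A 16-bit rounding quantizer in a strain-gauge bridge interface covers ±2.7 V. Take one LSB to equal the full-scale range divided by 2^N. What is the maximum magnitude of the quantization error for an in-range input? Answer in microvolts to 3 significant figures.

Range = 2.7 − (-2.7) = 5.4 V.
LSB = 5.4 V / 2^16 = 82.397 µV.
A rounding quantizer has |error| ≤ LSB/2 = 41.2 µV.

41.2 µV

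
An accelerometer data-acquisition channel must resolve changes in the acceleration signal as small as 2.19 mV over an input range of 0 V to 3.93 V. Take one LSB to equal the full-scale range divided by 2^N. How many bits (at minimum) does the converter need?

11 bits

V_FS = 3.93 V.
3.93 V / 2.19 mV = 1795. Since 2^10 = 1024 and 2^11 = 2048, N = 11.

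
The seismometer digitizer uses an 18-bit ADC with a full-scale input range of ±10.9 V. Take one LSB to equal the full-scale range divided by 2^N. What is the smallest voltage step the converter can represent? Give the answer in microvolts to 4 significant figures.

The full-scale span is 10.9 − (-10.9) = 21.8 V.
2^18 = 262144 levels.
LSB = 21.8 V ÷ 2^18 = 21.8/262144 V = 83.16 µV.

83.16 µV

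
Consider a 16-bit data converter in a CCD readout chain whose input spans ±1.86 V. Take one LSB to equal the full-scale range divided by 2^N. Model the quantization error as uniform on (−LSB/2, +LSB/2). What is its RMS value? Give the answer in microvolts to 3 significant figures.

The full-scale span is 1.86 − (-1.86) = 3.72 V.
LSB = 3.72 V ÷ 2^16 = 3.72/65536 V = 56.763 µV.
For a uniform distribution on [−LSB/2, +LSB/2], V_rms = LSB/√12 = 56.763 µV/3.4641 = 16.4 µV.

16.4 µV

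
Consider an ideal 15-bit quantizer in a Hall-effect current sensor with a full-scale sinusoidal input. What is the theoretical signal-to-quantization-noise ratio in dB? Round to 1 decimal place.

For an ideal N-bit converter with full-scale sine input, SNR = 6.02 N + 1.76 dB. SNR = 6.02 × 15 + 1.76 = 90.30 + 1.76 = 92.06 dB.

92.1 dB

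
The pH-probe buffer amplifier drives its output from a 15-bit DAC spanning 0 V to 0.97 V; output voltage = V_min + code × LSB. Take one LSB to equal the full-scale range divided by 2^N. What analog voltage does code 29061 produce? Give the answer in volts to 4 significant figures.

V_FS = 0.97 V. LSB = 0.97 V / 2^15.
Output = V_min + (29061/32768) × range = 0 + 0.886871 × 0.97 V
      = 0 V + 0.860265 V = 0.860265 V.

0.8603 V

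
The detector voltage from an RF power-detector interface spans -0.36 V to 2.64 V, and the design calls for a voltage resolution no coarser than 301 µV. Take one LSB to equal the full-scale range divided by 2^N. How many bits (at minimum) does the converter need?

Range = 2.64 − (-0.36) = 3 V.
Need 2^N ≥ 3 V / 301 µV = 9967 → N_min = 14.

14 bits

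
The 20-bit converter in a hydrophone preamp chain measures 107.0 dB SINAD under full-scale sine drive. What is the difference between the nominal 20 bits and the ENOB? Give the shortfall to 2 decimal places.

N_eff = (107.0 − 1.76)/6.02 = 17.4817 bits.
20 − 17.4817 = 2.52 bits below nominal.

2.52 bits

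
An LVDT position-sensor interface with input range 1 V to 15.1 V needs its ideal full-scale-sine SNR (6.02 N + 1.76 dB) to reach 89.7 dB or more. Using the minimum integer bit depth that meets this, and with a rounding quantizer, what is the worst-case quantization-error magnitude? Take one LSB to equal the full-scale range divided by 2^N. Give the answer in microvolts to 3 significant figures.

Span: 15.1 V − (1 V) = 14.1 V.
N ≥ (89.7 − 1.76)/6.02 = 14.608 → N_min = 15.
Step size = 14.1/32768 V = 430.30 µV.
Max error for round-to-nearest is LSB/2 = 215 µV.

215 µV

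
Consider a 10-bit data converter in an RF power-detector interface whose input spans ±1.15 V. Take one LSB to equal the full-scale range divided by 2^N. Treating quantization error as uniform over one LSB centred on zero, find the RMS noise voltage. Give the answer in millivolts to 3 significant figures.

0.648 mV

Span: 1.15 V − (-1.15 V) = 2.3 V.
One LSB is 2.3 V / 1024 = 2.2461 mV.
V_rms = LSB/√12 = 2.2461 mV / √12 = 0.648 mV.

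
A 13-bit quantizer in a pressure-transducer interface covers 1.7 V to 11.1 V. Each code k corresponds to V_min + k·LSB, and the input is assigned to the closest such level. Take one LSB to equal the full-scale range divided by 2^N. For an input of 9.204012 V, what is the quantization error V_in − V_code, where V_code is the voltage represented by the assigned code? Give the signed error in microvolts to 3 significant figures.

Span: 11.1 V − (1.7 V) = 9.4 V. LSB = 9.4 V / 2^13 ≈ 1.147 mV.
(9.204012 − (1.7)) / LSB = 7.504012 × 8192/9.4 = 6539.6666. Nearest integer: k = 6540.
V_code = 1.7 + (6540/8192) × 9.4 = 9.204394531 V.
Error = V_in − V_code = 9.204012 − (9.204394531) = −383 µV.

−383 µV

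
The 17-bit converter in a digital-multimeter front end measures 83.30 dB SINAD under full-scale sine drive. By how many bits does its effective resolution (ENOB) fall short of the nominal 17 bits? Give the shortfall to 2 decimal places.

ENOB = (SINAD − 1.76)/6.02 = (83.30 − 1.76)/6.02 = 13.5449 bits.
Shortfall = 17 − 13.5449 = 3.4551 bits.

3.46 bits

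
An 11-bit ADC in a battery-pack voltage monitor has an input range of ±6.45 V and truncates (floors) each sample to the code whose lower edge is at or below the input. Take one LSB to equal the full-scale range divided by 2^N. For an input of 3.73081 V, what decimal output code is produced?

The full-scale span is 6.45 − (-6.45) = 12.9 V. LSB = 12.9 V / 2^11 ≈ 6.299 mV.
(V_in − V_min) × 2^11/range = (3.73081 − (-6.45)) × 2048/12.9 = 1616.302.
Floor → code = 1616.

1616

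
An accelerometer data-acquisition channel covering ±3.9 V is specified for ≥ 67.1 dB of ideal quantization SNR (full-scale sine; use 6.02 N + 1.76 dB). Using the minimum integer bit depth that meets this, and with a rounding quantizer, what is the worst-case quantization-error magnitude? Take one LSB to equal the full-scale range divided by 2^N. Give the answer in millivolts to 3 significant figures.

The full-scale span is 3.9 − (-3.9) = 7.8 V.
Required N = ⌈(67.1 − 1.76)/6.02⌉ = ⌈10.854⌉ = 11.
Step size = 7.8/2048 V = 3.8086 mV.
Half an LSB is 1.90 mV.

1.90 mV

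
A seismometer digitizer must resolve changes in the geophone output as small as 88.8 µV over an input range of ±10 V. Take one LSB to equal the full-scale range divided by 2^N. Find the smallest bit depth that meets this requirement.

The full-scale span is 10 − (-10) = 20 V.
Required number of levels: 20/88.8 µV = 225230; smallest N with 2^N ≥ that is 18.

18 bits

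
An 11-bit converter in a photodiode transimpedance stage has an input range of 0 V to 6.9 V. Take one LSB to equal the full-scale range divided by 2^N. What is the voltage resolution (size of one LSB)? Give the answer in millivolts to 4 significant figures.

Range is 6.9 V.
There are 2^11 = 2048 steps.
LSB = 6.9 V ÷ 2^11 = 6.9/2048 V = 3.369 mV.

3.369 mV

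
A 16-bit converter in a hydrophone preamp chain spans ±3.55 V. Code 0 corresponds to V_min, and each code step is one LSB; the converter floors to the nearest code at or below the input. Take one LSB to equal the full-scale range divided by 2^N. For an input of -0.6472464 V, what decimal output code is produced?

26793

Range = 3.55 − (-3.55) = 7.1 V. LSB = 7.1 V / 2^16 ≈ 108.3 µV.
code = ⌊(V_in − V_min)/LSB⌋ = ⌊(V_in − V_min) × 2^16 / range⌋
     = ⌊(-0.6472464 − (-3.55)) × 65536 / 7.1⌋ = ⌊2.9027536 × 65536/7.1⌋
     = ⌊26793.642⌋ = 26793.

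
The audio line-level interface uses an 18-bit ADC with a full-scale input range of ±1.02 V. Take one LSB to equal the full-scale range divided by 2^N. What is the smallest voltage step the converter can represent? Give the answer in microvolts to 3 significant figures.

Span: 1.02 V − (-1.02 V) = 2.04 V.
There are 2^18 = 262144 steps.
One LSB is 2.04 V / 262144 = 7.78 µV.

7.78 µV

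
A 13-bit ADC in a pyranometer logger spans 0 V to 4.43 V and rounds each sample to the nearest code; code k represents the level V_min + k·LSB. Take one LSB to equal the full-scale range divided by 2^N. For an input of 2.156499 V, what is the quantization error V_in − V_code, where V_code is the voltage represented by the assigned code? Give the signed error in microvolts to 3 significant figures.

Span = 4.43 V. LSB = 4.43 V / 2^13 ≈ 0.5408 mV.
Position in LSBs: (2.156499 − (0)) × 8192/4.43 = 3987.8194; rounding gives k = 3988.
V_code = 0 + (3988/8192) × 4.43 = 2.156596680 V.
e = 2.156499 − (2.156596680) = −97.7 µV.

−97.7 µV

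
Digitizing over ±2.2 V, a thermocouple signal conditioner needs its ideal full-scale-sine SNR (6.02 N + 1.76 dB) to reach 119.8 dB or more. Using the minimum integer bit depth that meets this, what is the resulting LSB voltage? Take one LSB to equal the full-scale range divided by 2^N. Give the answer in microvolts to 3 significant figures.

The full-scale span is 2.2 − (-2.2) = 4.4 V.
Solving 6.02 N ≥ 119.8 − 1.76: N ≥ 19.608. Round up → N = 20.
One LSB is 4.4 V / 1048576 = 4.20 µV.

4.20 µV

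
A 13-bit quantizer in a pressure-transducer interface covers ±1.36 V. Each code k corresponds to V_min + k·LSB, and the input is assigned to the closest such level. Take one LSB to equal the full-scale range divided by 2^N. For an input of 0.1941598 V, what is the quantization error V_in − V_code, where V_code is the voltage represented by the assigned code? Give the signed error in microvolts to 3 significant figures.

−78.5 µV

The full-scale span is 1.36 − (-1.36) = 2.72 V. LSB = 2.72 V / 2^13 ≈ 332.0 µV.
Position in LSBs: (0.1941598 − (-1.36)) × 8192/2.72 = 4680.7636; rounding gives k = 4681.
V_code = -1.36 + (4681/8192) × 2.72 = 0.1942382813 V.
V_in − V_code = 0.1941598 − (0.1942382813) = −78.5 µV.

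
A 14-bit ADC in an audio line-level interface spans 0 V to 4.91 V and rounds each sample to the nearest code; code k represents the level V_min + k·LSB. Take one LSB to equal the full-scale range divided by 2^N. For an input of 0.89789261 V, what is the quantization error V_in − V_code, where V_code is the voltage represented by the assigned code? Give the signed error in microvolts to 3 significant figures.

V_FS = 4.91 V. LSB = 4.91 V / 2^14 ≈ 299.7 µV.
(0.89789261 − (0)) / LSB = 0.89789261 × 16384/4.91 = 2996.1451. Nearest integer: k = 2996.
Reconstructed level: 0 + 2996 × 4.91/16384 V = 0.89784912109 V.
Error = V_in − V_code = 0.89789261 − (0.89784912109) = +43.5 µV.

+43.5 µV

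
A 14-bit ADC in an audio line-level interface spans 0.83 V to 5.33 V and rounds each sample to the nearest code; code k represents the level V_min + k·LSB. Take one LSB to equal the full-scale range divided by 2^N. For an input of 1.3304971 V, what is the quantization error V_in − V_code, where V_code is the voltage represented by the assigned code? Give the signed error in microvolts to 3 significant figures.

Range = 5.33 − (0.83) = 4.5 V. LSB = 4.5 V / 2^14 ≈ 274.7 µV.
(1.3304971 − (0.83)) / LSB = 0.5004971 × 16384/4.5 = 1822.2543. Nearest integer: k = 1822.
Reconstructed level: 0.83 + 1822 × 4.5/16384 V = 1.3304272461 V.
Error = V_in − V_code = 1.3304971 − (1.3304272461) = +69.9 µV.

+69.9 µV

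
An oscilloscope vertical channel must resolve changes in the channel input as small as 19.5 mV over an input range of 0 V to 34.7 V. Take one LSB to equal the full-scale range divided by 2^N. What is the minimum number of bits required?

V_FS = 34.7 V.
34.7 V / 19.5 mV = 1779. Since 2^10 = 1024 and 2^11 = 2048, N = 11.

11 bits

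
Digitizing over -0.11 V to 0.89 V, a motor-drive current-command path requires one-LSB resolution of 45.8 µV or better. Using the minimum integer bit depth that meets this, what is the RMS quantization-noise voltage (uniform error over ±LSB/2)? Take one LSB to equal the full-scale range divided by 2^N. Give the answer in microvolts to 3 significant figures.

Full-scale range = 0.89 V − (-0.11 V) = 1 V.
Levels needed ≥ 1/45.8 µV = 21830. 2^15 = 32768 suffices, so N_min = 15.
Step size = 1/32768 V = 30.518 µV.
RMS noise = LSB/√12 = 8.81 µV.

8.81 µV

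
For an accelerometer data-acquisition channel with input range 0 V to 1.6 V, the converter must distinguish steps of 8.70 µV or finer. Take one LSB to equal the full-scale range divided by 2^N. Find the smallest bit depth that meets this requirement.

Range is 1.6 V.
Levels needed ≥ 1.6/8.70 µV = 183900. 2^18 = 262144 suffices, so N_min = 18.

18 bits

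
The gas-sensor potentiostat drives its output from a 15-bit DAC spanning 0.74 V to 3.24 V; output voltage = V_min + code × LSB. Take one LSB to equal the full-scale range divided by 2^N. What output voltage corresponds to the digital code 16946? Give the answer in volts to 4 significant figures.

2.033 V

The full-scale span is 3.24 − (0.74) = 2.5 V. LSB = 2.5 V / 2^15.
V_out = 0.74 + 16946 × (2.5/32768) V
      = 0.74 V + 1.29288 V = 2.03288 V.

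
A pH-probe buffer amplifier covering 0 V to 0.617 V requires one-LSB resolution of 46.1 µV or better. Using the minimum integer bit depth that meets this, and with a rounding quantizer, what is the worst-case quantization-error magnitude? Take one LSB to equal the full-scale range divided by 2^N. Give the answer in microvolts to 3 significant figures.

18.8 µV

V_FS = 0.617 V.
0.617 V / 46.1 µV = 13380. Since 2^13 = 8192 and 2^14 = 16384, N = 14.
LSB = 0.617 V ÷ 2^14 = 0.617/16384 V = 37.659 µV.
Max error for round-to-nearest is LSB/2 = 18.8 µV.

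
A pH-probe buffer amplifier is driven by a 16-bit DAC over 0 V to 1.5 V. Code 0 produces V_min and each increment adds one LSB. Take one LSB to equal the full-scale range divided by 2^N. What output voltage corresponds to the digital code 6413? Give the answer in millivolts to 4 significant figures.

146.8 mV

Full-scale range = 1.5 V. LSB = 1.5 V / 2^16.
V_out = 0 + 6413 × (1.5/65536) V
      = 0 V + 0.146782 V = 0.146782 V.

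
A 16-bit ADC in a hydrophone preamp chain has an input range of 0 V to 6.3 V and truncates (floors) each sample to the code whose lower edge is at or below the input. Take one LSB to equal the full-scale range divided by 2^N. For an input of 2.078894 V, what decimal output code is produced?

21625

Span = 6.3 V. LSB = 6.3 V / 2^16 ≈ 96.13 µV.
V_in − V_min = 2.078894 − (0) = 2.078894 V.
Divide by LSB: 2.078894 × 65536/6.3 = 21625.7773.
Truncating gives code 21625.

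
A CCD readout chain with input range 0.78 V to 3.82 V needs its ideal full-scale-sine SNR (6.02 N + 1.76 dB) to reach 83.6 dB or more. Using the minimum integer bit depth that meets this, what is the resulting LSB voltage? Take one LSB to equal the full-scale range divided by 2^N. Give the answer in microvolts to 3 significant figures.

Full-scale range = 3.82 V − (0.78 V) = 3.04 V.
6.02 N + 1.76 ≥ 83.6 gives N ≥ 13.595, so the minimum integer is 14.
Step size = 3.04/16384 V = 186 µV.

186 µV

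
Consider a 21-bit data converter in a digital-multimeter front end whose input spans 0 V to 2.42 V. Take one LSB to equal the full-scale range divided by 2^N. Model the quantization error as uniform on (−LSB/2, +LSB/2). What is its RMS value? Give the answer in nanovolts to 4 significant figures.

333.1 nV

V_FS = 2.42 V.
One LSB is 2.42 V / 2097152 = 1.15395 µV.
For a uniform distribution on [−LSB/2, +LSB/2], V_rms = LSB/√12 = 1.15395 µV/3.4641 = 333.1 nV.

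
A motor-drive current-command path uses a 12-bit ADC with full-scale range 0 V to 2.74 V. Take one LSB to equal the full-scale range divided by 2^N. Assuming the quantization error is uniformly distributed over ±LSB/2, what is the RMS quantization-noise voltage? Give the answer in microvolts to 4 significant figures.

Full-scale range = 2.74 V.
One LSB is 2.74 V / 4096 = 0.668945 mV.
For a uniform distribution on [−LSB/2, +LSB/2], V_rms = LSB/√12 = 0.668945 mV/3.4641 = 193.1 µV.

193.1 µV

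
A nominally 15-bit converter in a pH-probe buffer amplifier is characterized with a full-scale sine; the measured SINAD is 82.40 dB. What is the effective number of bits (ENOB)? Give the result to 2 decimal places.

13.40 bits

Inverting SNR = 6.02 N + 1.76: N_eff = (82.40 − 1.76)/6.02 = 13.3953.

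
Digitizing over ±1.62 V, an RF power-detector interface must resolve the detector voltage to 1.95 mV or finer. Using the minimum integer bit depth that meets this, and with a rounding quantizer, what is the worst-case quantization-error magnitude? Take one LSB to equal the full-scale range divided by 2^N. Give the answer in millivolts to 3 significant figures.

0.791 mV

Range = 1.62 − (-1.62) = 3.24 V.
3.24 V / 1.95 mV = 1662. Since 2^10 = 1024 and 2^11 = 2048, N = 11.
LSB = 3.24 V ÷ 2^11 = 3.24/2048 V = 1.5820 mV.
Max error for round-to-nearest is LSB/2 = 0.791 mV.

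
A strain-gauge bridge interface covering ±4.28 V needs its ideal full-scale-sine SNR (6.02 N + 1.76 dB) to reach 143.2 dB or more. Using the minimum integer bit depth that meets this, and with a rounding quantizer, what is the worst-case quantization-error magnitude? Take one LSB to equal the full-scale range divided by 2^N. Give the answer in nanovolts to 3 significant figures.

Full-scale range = 4.28 V − (-4.28 V) = 8.56 V.
Solving 6.02 N ≥ 143.2 − 1.76: N ≥ 23.495. Round up → N = 24.
LSB = 8.56 V / 2^24 = 0.51022 µV.
Half an LSB is 255 nV.

255 nV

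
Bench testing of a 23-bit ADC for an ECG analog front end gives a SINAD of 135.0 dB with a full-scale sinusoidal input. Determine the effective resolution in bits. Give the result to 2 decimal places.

(135.0 − 1.76) / 6.02 = 133.24/6.02 = 22.1329 effective bits.

22.13 bits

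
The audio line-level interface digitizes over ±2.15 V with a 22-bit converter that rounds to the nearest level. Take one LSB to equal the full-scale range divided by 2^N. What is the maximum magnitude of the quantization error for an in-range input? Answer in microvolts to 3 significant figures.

0.513 µV

The full-scale span is 2.15 − (-2.15) = 4.3 V.
LSB = 4.3 V ÷ 2^22 = 4.3/4194304 V = 1.0252 µV.
A rounding quantizer has |error| ≤ LSB/2 = 0.513 µV.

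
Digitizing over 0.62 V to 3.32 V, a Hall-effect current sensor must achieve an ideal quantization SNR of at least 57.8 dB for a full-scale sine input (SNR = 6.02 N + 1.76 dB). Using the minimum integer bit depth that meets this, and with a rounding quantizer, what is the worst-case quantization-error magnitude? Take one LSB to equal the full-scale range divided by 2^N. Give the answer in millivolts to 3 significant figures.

1.32 mV

Span: 3.32 V − (0.62 V) = 2.7 V.
6.02 N + 1.76 ≥ 57.8 gives N ≥ 9.309, so the minimum integer is 10.
One LSB is 2.7 V / 1024 = 2.6367 mV.
|e|_max = LSB/2 = 1.32 mV.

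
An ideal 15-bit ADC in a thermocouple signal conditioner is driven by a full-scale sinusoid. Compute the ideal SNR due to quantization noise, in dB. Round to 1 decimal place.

92.1 dB

6.02(15) + 1.76 = 90.30 + 1.76 = 92.06 dB.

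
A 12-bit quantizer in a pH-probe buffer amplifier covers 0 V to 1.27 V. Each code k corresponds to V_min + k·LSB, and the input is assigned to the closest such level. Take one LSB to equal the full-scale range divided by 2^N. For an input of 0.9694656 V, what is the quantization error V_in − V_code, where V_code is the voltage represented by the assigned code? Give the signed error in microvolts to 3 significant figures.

−87.6 µV

V_FS = 1.27 V. LSB = 1.27 V / 2^12 ≈ 310.1 µV.
Position in LSBs: (0.9694656 − (0)) × 4096/1.27 = 3126.7174; rounding gives k = 3127.
V_code = 0 + (3127/4096) × 1.27 = 0.9695532227 V.
Error = V_in − V_code = 0.9694656 − (0.9695532227) = −87.6 µV.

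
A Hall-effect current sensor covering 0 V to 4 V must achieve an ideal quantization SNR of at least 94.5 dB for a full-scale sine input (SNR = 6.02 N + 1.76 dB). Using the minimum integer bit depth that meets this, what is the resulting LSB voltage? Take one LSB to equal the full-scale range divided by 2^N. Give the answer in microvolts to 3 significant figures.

61.0 µV

Span = 4 V.
Solving 6.02 N ≥ 94.5 − 1.76: N ≥ 15.405. Round up → N = 16.
One LSB is 4 V / 65536 = 61.0 µV.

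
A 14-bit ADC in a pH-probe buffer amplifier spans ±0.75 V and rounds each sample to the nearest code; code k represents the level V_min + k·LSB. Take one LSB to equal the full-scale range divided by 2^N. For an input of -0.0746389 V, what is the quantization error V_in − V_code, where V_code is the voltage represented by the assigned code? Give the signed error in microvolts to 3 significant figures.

The full-scale span is 0.75 − (-0.75) = 1.5 V. LSB = 1.5 V / 2^14 ≈ 91.55 µV.
Position in LSBs: (-0.0746389 − (-0.75)) × 16384/1.5 = 7376.7442; rounding gives k = 7377.
V_code = -0.75 + (7377/16384) × 1.5 = -0.074615478516 V.
Error = V_in − V_code = -0.0746389 − (-0.074615478516) = −23.4 µV.

−23.4 µV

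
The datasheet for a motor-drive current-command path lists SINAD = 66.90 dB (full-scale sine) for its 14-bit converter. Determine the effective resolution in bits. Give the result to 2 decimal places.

Inverting SNR = 6.02 N + 1.76: N_eff = (66.90 − 1.76)/6.02 = 10.8206.

10.82 bits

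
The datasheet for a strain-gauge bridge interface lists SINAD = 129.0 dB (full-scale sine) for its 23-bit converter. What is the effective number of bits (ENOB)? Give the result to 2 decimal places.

21.14 bits

ENOB = (129.0 − 1.76)/6.02 = 21.1362 bits.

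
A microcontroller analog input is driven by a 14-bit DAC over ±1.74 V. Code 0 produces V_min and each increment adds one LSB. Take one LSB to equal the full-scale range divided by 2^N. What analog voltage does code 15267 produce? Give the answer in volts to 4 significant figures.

The full-scale span is 1.74 − (-1.74) = 3.48 V. LSB = 3.48 V / 2^14.
V_out = V_min + code × LSB = -1.74 V + 15267 × 3.48 V / 16384
      = -1.74 V + 3.24275 V = 1.50275 V.

1.503 V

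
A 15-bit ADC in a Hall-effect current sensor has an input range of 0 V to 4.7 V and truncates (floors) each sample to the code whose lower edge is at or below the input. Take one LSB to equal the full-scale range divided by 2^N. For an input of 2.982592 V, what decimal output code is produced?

20794

V_FS = 4.7 V. LSB = 4.7 V / 2^15 ≈ 143.4 µV.
code = ⌊(V_in − V_min)/LSB⌋ = ⌊(V_in − V_min) × 2^15 / range⌋
     = ⌊(2.982592 − (0)) × 32768 / 4.7⌋ = ⌊2.982592 × 32768/4.7⌋
     = ⌊20794.378⌋ = 20794.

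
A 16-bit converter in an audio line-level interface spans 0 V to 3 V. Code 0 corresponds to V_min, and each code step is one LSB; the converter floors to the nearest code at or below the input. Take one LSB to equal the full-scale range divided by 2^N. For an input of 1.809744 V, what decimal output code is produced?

39534

Span = 3 V. LSB = 3 V / 2^16 ≈ 45.78 µV.
(V_in − V_min) × 2^16/range = (1.809744 − (0)) × 65536/3 = 39534.461.
Floor → code = 39534.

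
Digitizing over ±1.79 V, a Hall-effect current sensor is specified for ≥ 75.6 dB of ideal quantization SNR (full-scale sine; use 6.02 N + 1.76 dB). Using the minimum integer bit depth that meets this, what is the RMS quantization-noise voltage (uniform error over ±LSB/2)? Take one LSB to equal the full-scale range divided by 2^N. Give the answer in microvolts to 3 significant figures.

126 µV

Span: 1.79 V − (-1.79 V) = 3.58 V.
N ≥ (75.6 − 1.76)/6.02 = 12.266 → N_min = 13.
Step size = 3.58/8192 V = 437.01 µV.
RMS noise = LSB/√12 = 126 µV.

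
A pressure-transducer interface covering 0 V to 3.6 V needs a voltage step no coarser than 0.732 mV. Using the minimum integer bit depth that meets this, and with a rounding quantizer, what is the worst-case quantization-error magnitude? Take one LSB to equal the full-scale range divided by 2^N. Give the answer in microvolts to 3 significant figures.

220 µV

Range is 3.6 V.
Required number of levels: 3.6/0.732 mV = 4918.0; smallest N with 2^N ≥ that is 13.
One LSB is 3.6 V / 8192 = 439.45 µV.
Half an LSB is 220 µV.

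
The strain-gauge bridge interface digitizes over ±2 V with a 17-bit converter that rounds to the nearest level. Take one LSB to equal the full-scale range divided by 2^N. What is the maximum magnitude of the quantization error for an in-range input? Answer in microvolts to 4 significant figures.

15.26 µV

Full-scale range = 2 V − (-2 V) = 4 V.
One LSB is 4 V / 131072 = 30.5176 µV.
|e|_max = LSB/2 = 15.26 µV.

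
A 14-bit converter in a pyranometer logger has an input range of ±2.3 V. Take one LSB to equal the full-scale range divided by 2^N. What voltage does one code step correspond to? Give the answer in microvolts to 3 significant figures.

281 µV

Span: 2.3 V − (-2.3 V) = 4.6 V.
There are 2^14 = 16384 steps.
LSB = 4.6 V / 2^14 = 281 µV.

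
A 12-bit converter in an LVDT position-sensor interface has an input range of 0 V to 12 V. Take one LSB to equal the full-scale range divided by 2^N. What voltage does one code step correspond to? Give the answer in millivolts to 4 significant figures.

Span = 12 V.
Number of codes = 2^12 = 4096.
Step size = 12/4096 V = 2.930 mV.

2.930 mV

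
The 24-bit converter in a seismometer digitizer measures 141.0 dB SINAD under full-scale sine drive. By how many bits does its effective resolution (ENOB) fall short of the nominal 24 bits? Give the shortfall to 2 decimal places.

N_eff = (141.0 − 1.76)/6.02 = 23.1296 bits.
Shortfall = 24 − 23.1296 = 0.8704 bits.

0.87 bits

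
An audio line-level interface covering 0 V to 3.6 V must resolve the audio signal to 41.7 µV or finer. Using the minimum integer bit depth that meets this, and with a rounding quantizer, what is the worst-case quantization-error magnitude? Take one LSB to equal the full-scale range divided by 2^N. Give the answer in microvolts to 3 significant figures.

Full-scale range = 3.6 V.
3.6 V / 41.7 µV = 86330. Since 2^16 = 65536 and 2^17 = 131072, N = 17.
Step size = 3.6/131072 V = 27.466 µV.
Half an LSB is 13.7 µV.

13.7 µV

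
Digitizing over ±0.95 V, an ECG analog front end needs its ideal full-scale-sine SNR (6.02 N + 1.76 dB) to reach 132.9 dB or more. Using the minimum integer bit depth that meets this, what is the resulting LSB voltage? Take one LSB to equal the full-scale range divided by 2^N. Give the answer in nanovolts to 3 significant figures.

Full-scale range = 0.95 V − (-0.95 V) = 1.9 V.
Required N = ⌈(132.9 − 1.76)/6.02⌉ = ⌈21.784⌉ = 22.
LSB = 1.9 V / 2^22 = 453 nV.

453 nV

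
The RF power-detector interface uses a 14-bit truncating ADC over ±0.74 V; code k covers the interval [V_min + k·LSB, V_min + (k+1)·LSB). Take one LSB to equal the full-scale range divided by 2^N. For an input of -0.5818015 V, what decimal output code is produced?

1751

Range = 0.74 − (-0.74) = 1.48 V. LSB = 1.48 V / 2^14 ≈ 90.33 µV.
V_in − V_min = -0.5818015 − (-0.74) = 0.1581985 V.
Divide by LSB: 0.1581985 × 16384/1.48 = 1751.3002.
Truncating gives code 1751.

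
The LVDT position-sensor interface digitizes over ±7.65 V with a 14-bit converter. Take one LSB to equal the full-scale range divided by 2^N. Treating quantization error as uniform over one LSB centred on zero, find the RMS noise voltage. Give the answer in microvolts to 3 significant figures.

270 µV

The full-scale span is 7.65 − (-7.65) = 15.3 V.
LSB = 15.3 V / 2^14 = 0.93384 mV.
RMS of a uniform error over width LSB is LSB/√12 = 270 µV.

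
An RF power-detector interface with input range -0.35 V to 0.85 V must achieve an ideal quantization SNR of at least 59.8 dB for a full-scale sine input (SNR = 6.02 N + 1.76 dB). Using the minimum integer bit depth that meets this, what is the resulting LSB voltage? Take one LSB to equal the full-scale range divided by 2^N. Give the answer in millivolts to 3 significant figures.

1.17 mV

Range = 0.85 − (-0.35) = 1.2 V.
N ≥ (59.8 − 1.76)/6.02 = 9.641 → N_min = 10.
Step size = 1.2/1024 V = 1.17 mV.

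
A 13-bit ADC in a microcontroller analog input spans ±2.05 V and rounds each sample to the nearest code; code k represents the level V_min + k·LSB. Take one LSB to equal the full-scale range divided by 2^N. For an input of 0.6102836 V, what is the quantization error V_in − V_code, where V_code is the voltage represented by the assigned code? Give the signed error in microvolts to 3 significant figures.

+188 µV

Span: 2.05 V − (-2.05 V) = 4.1 V. LSB = 4.1 V / 2^13 ≈ 0.5005 mV.
(V_in − V_min)/LSB = (0.6102836 − (-2.05)) × 8192/4.1 = 5315.3764 → nearest code k = 5315.
V_code = -2.05 + (5315/8192) × 4.1 = 0.6100952148 V.
e = 0.6102836 − (0.6100952148) = +188 µV.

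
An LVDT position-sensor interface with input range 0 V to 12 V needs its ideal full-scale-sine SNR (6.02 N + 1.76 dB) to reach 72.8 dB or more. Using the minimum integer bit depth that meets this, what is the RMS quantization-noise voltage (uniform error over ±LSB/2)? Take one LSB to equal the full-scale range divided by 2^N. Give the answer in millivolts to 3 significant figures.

0.846 mV

Span = 12 V.
N ≥ (72.8 − 1.76)/6.02 = 11.801 → N_min = 12.
LSB = 12 V ÷ 2^12 = 12/4096 V = 2.9297 mV.
RMS noise = LSB/√12 = 0.846 mV.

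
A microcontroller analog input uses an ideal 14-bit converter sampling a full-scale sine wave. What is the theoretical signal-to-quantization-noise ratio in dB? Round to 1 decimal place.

Ideal quantization SNR: 6.02 × 14 + 1.76 dB = 86.0 dB.

86.0 dB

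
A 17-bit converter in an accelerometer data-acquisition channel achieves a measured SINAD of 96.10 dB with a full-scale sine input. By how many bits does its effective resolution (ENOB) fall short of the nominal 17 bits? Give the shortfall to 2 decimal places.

1.33 bits

ENOB = (SINAD − 1.76)/6.02 = (96.10 − 1.76)/6.02 = 15.6711 bits.
Lost resolution: 17 − 15.6711 = 1.3289 bits.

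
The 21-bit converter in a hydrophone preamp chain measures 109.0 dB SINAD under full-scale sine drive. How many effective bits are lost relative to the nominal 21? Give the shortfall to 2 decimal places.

N_eff = (109.0 − 1.76)/6.02 = 17.8140 bits.
21 − 17.8140 = 3.19 bits below nominal.

3.19 bits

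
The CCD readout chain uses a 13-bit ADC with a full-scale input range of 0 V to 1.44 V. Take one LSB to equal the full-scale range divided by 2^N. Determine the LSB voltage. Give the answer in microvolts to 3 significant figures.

Range is 1.44 V.
2^13 = 8192 levels.
One LSB is 1.44 V / 8192 = 176 µV.

176 µV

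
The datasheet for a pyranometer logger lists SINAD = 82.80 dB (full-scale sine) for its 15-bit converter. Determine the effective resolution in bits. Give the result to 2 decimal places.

13.46 bits

ENOB = (SINAD − 1.76) / 6.02 = (82.80 − 1.76) / 6.02 = 81.04 / 6.02 = 13.4618.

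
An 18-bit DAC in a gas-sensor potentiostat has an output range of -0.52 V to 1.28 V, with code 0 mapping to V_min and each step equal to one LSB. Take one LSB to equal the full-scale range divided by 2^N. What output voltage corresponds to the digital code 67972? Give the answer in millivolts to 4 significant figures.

-53.27 mV

Full-scale range = 1.28 V − (-0.52 V) = 1.8 V. LSB = 1.8 V / 2^18.
V_out = V_min + code × LSB = -0.52 V + 67972 × 1.8 V / 262144
      = -0.52 V + 0.466727 V = -0.0532733 V.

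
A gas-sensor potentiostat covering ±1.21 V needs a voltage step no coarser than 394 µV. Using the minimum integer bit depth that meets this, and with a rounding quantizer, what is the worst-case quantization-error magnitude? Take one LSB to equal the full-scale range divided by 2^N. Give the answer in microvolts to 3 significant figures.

The full-scale span is 1.21 − (-1.21) = 2.42 V.
Need 2^N ≥ 2.42 V / 394 µV = 6142 → N_min = 13.
One LSB is 2.42 V / 8192 = 295.41 µV.
Half an LSB is 148 µV.

148 µV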